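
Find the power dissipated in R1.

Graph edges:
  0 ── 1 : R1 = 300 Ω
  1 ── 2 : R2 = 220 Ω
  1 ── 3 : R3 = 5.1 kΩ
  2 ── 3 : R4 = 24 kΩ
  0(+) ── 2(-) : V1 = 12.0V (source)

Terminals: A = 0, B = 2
Nodal analysis, taking node 2 as the 0 V reference.
Source V1 fixes V_0 = 12 V.
KCL at each unknown node (sum of currents leaving = 0; resistances in Ω):
  Node 1: (V_1 - 12)/300 + (V_1 - 0)/220 + (V_1 - V_3)/5100 = 0
  Node 3: (V_3 - V_1)/5100 + (V_3 - 0)/24000 = 0
Collecting terms (coefficients in siemens):
  0.008075·V_1 - 0.0001961·V_3 = 0.04
  0.0002377·V_3 - 0.0001961·V_1 = 0
Determinant D = (0.008075)(0.0002377) - (-0.0001961)(-0.0001961) = 0.000001881
V_1 = [(0.04)(0.0002377) - (-0.0001961)(0)]/D = 5.055 V
V_3 = [(0.008075)(0) - (0.04)(-0.0001961)]/D = 4.169 V
I_R1 = (V_0 - V_1)/R1 = (12 - 5.055)/300 = 0.02315 A
P_R1 = I_R1² × R1 = (0.02315)² × 300 = 0.1608 W

Final answer: 0.1608 W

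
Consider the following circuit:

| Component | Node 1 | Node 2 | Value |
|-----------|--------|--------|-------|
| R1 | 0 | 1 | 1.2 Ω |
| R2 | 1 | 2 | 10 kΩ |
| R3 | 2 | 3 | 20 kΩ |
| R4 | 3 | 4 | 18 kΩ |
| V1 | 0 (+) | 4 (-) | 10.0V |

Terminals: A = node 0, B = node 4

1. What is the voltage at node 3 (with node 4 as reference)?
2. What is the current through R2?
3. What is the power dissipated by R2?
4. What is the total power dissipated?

Nodal analysis, taking node 4 as the 0 V reference.
Source V1 fixes V_0 = 10 V.
KCL at each unknown node (sum of currents leaving = 0; resistances in Ω):
  Node 1: (V_1 - 10)/1.2 + (V_1 - V_2)/10000 = 0
  Node 2: (V_2 - V_1)/10000 + (V_2 - V_3)/20000 = 0
  Node 3: (V_3 - V_2)/20000 + (V_3 - 0)/18000 = 0
Collecting terms (coefficients in siemens):
  0.8334·V_1 - 0.0001·V_2 = 8.333
  0.00015·V_2 - 0.0001·V_1 - 0.00005·V_3 = 0
  0.0001056·V_3 - 0.00005·V_2 = 0
Solving these 3 simultaneous equations (Gaussian elimination) gives:
  V_1 = 10 V, V_2 = 7.916 V, V_3 = 3.75 V
Part 1:
  Read off the nodal solution: V_3 = 3.75 V
Part 2:
  I_R2 = (V_1 - V_2)/R2 = (10 - 7.916)/10000 = 0.0002083 A
  Magnitude: I_R2 = 0.0002083 A
Part 3:
  I_R2 = (V_1 - V_2)/R2 = (10 - 7.916)/10000 = 0.0002083 A
  P_R2 = I_R2² × R2 = (0.0002083)² × 10000 = 0.000434 W
Part 4:
  Power in each resistor, P = (ΔV)²/R:
    P_R1 = (10 - 10)²/1.2 = 0.00000005208 W
    P_R2 = (10 - 7.916)²/10000 = 0.000434 W
    P_R3 = (7.916 - 3.75)²/20000 = 0.000868 W
    P_R4 = (3.75 - 0)²/18000 = 0.0007812 W
  P_total = P_R1 + P_R2 + P_R3 + P_R4 = 0.002083 W

Final answers:
1. V_3 = 3.75 V
2. I_R2 = 0.0002083 A
3. P_R2 = 0.000434 W
4. P_total = 0.002083 W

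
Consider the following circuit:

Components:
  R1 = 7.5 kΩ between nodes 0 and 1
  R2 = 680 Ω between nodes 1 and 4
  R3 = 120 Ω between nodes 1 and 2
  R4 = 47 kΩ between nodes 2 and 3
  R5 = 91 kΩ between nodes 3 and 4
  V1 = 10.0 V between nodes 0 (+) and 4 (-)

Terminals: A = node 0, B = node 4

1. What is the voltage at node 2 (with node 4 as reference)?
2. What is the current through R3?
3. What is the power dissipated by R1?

Nodal analysis, taking node 4 as the 0 V reference.
Source V1 fixes V_0 = 10 V.
KCL at each unknown node (sum of currents leaving = 0; resistances in Ω):
  Node 1: (V_1 - 10)/7500 + (V_1 - 0)/680 + (V_1 - V_2)/120 = 0
  Node 2: (V_2 - V_1)/120 + (V_2 - V_3)/47000 = 0
  Node 3: (V_3 - V_2)/47000 + (V_3 - 0)/91000 = 0
Collecting terms (coefficients in siemens):
  0.009937·V_1 - 0.008333·V_2 = 0.001333
  0.008355·V_2 - 0.008333·V_1 - 0.00002128·V_3 = 0
  0.00003227·V_3 - 0.00002128·V_2 = 0
Solving these 3 simultaneous equations (Gaussian elimination) gives:
  V_1 = 0.8276 V, V_2 = 0.8268 V, V_3 = 0.5452 V
Part 1:
  Read off the nodal solution: V_2 = 0.8268 V
Part 2:
  I_R3 = (V_1 - V_2)/R3 = (0.8276 - 0.8268)/120 = 0.000005992 A
  Magnitude: I_R3 = 0.000005992 A
Part 3:
  I_R1 = (V_0 - V_1)/R1 = (10 - 0.8276)/7500 = 0.001223 A
  P_R1 = I_R1² × R1 = (0.001223)² × 7500 = 0.01122 W

Final answers:
1. V_2 = 0.8268 V
2. I_R3 = 5.992e-06 A
3. P_R1 = 0.01122 W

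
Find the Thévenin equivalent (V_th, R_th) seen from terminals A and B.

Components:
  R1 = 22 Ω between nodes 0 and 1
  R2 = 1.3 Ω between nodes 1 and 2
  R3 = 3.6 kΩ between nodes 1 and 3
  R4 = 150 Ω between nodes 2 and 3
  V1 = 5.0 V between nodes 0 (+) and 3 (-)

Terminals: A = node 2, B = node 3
Step 1 — V_th is the open-circuit voltage V_A - V_B (nothing connected across the terminals).
Nodal analysis, taking node 3 as the 0 V reference.
Source V1 fixes V_0 = 5 V.
KCL at each unknown node (sum of currents leaving = 0; resistances in Ω):
  Node 1: (V_1 - 5)/22 + (V_1 - V_2)/1.3 + (V_1 - 0)/3600 = 0
  Node 2: (V_2 - V_1)/1.3 + (V_2 - 0)/150 = 0
Collecting terms (coefficients in siemens):
  0.815·V_1 - 0.7692·V_2 = 0.2273
  0.7759·V_2 - 0.7692·V_1 = 0
Determinant D = (0.815)(0.7759) - (-0.7692)(-0.7692) = 0.04061
V_1 = [(0.2273)(0.7759) - (-0.7692)(0)]/D = 4.342 V
V_2 = [(0.815)(0) - (0.2273)(-0.7692)]/D = 4.305 V
V_th = V_2 - V_3 = 4.305 - 0 = 4.305 V
Step 2 — R_th: zero the source — replace V1 by a short circuit (node 3 merges into node 0) — and find the resistance seen between A (node 2) and B (node 0).
Reduce the network between node 2 (A) and node 0 (B) by series/parallel combination:
  Rp1 = R1 ‖ R3 (parallel, both between nodes 0 and 1) = 1/(1/22 + 1/3600) = 21.87 Ω
  Rs1 = R2 + Rp1 (series, joined only at node 1) = 1.3 + 21.87 = 23.17 Ω
  Rp2 = R4 ‖ Rs1 (parallel, both between nodes 0 and 2) = 1/(1/150 + 1/23.17) = 20.07 Ω
R_th = 20.07 Ω

Final answer: V_th = 4.305 V, R_th = 20.07 Ω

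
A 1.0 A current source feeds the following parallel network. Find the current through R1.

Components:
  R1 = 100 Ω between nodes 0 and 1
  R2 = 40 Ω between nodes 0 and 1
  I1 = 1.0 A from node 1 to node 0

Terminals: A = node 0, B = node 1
All resistors sit directly between nodes 0 and 1, so they are in parallel and share one voltage V; the full source current 1 A splits among them.
1/R_par = 1/100 + 1/40 = 0.035 S  =>  R_par = 28.57 Ω
V = I × R_par = 1 × 28.57 = 28.57 V
I_R1 = V/R1 = 28.57/100 = 0.2857 A

Final answer: 0.2857 A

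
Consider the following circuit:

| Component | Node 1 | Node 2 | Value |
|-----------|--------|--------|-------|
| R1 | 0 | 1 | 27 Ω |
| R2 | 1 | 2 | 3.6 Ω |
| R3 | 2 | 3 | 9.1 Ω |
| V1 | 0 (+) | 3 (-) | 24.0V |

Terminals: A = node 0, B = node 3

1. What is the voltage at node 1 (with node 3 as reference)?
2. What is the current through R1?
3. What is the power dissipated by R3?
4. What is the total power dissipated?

Nodal analysis, taking node 3 as the 0 V reference.
Source V1 fixes V_0 = 24 V.
KCL at each unknown node (sum of currents leaving = 0; resistances in Ω):
  Node 1: (V_1 - 24)/27 + (V_1 - V_2)/3.6 = 0
  Node 2: (V_2 - V_1)/3.6 + (V_2 - 0)/9.1 = 0
Collecting terms (coefficients in siemens):
  0.3148·V_1 - 0.2778·V_2 = 0.8889
  0.3877·V_2 - 0.2778·V_1 = 0
Determinant D = (0.3148)(0.3877) - (-0.2778)(-0.2778) = 0.04488
V_1 = [(0.8889)(0.3877) - (-0.2778)(0)]/D = 7.678 V
V_2 = [(0.3148)(0) - (0.8889)(-0.2778)]/D = 5.501 V
Part 1:
  Read off the nodal solution: V_1 = 7.678 V
Part 2:
  I_R1 = (V_0 - V_1)/R1 = (24 - 7.678)/27 = 0.6045 A
  Magnitude: I_R1 = 0.6045 A
Part 3:
  I_R3 = (V_2 - V_3)/R3 = (5.501 - 0)/9.1 = 0.6045 A
  P_R3 = I_R3² × R3 = (0.6045)² × 9.1 = 3.326 W
Part 4:
  Power in each resistor, P = (ΔV)²/R:
    P_R1 = (24 - 7.678)²/27 = 9.867 W
    P_R2 = (7.678 - 5.501)²/3.6 = 1.316 W
    P_R3 = (5.501 - 0)²/9.1 = 3.326 W
  P_total = P_R1 + P_R2 + P_R3 = 14.51 W

Final answers:
1. V_1 = 7.678 V
2. I_R1 = 0.6045 A
3. P_R3 = 3.326 W
4. P_total = 14.51 W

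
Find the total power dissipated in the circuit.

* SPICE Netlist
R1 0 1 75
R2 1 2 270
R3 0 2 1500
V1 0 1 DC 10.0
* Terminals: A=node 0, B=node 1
Nodal analysis, taking node 1 as the 0 V reference.
Source V1 fixes V_0 = 10 V.
KCL at each unknown node (sum of currents leaving = 0; resistances in Ω):
  Node 2: (V_2 - 0)/270 + (V_2 - 10)/1500 = 0
Collecting terms: 0.00437 × V_2 = 0.006667  =>  V_2 = 1.525 V
Power in each resistor, P = (ΔV)²/R:
  P_R1 = (10 - 0)²/75 = 1.333 W
  P_R2 = (0 - 1.525)²/270 = 0.008618 W
  P_R3 = (10 - 1.525)²/1500 = 0.04788 W
P_total = P_R1 + P_R2 + P_R3 = 1.39 W

Final answer: 1.39 W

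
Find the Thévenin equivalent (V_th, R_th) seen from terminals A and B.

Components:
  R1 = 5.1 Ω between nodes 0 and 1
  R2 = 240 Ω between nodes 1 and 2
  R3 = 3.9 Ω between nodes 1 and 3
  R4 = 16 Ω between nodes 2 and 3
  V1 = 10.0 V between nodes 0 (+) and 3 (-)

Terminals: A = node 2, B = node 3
Step 1 — V_th is the open-circuit voltage V_A - V_B (nothing connected across the terminals).
Nodal analysis, taking node 3 as the 0 V reference.
Source V1 fixes V_0 = 10 V.
KCL at each unknown node (sum of currents leaving = 0; resistances in Ω):
  Node 1: (V_1 - 10)/5.1 + (V_1 - V_2)/240 + (V_1 - 0)/3.9 = 0
  Node 2: (V_2 - V_1)/240 + (V_2 - 0)/16 = 0
Collecting terms (coefficients in siemens):
  0.4567·V_1 - 0.004167·V_2 = 1.961
  0.06667·V_2 - 0.004167·V_1 = 0
Determinant D = (0.4567)(0.06667) - (-0.004167)(-0.004167) = 0.03043
V_1 = [(1.961)(0.06667) - (-0.004167)(0)]/D = 4.296 V
V_2 = [(0.4567)(0) - (1.961)(-0.004167)]/D = 0.2685 V
V_th = V_2 - V_3 = 0.2685 - 0 = 0.2685 V
Step 2 — R_th: zero the source — replace V1 by a short circuit (node 3 merges into node 0) — and find the resistance seen between A (node 2) and B (node 0).
Reduce the network between node 2 (A) and node 0 (B) by series/parallel combination:
  Rp1 = R1 ‖ R3 (parallel, both between nodes 0 and 1) = 1/(1/5.1 + 1/3.9) = 2.21 Ω
  Rs1 = R2 + Rp1 (series, joined only at node 1) = 240 + 2.21 = 242.2 Ω
  Rp2 = R4 ‖ Rs1 (parallel, both between nodes 0 and 2) = 1/(1/16 + 1/242.2) = 15.01 Ω
R_th = 15.01 Ω

Final answer: V_th = 0.2685 V, R_th = 15.01 Ω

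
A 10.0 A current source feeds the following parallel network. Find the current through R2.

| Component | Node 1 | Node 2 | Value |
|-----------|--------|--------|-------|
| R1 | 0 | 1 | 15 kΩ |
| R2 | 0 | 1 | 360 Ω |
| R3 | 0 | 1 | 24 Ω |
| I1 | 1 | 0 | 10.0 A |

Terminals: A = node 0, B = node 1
All resistors sit directly between nodes 0 and 1, so they are in parallel and share one voltage V; the full source current 10 A splits among them.
1/R_par = 1/15000 + 1/360 + 1/24 = 0.04451 S  =>  R_par = 22.47 Ω
V = I × R_par = 10 × 22.47 = 224.7 V
I_R2 = V/R2 = 224.7/360 = 0.6241 A

Final answer: 0.6241 A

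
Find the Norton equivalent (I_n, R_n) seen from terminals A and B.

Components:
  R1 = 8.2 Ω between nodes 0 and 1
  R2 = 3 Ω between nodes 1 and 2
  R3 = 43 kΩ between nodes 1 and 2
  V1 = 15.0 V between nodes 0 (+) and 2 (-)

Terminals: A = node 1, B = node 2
Find the Thévenin equivalent first; then I_n = V_th/R_th and R_n = R_th.
Step 1 — V_th is the open-circuit voltage V_A - V_B (nothing connected across the terminals).
Nodal analysis, taking node 2 as the 0 V reference.
Source V1 fixes V_0 = 15 V.
KCL at each unknown node (sum of currents leaving = 0; resistances in Ω):
  Node 1: (V_1 - 15)/8.2 + (V_1 - 0)/3 + (V_1 - 0)/43000 = 0
Collecting terms: 0.4553 × V_1 = 1.829  =>  V_1 = 4.018 V
V_th = V_1 - V_2 = 4.018 - 0 = 4.018 V
Step 2 — R_th: zero the source — replace V1 by a short circuit (node 2 merges into node 0) — and find the resistance seen between A (node 1) and B (node 0).
Reduce the network between node 1 (A) and node 0 (B) by series/parallel combination:
  Rp1 = R1 ‖ R2 ‖ R3 (parallel, all between nodes 0 and 1) = 1/(1/8.2 + 1/3 + 1/43000) = 2.196 Ω
R_th = 2.196 Ω
I_n = V_th/R_th = 4.018/2.196 = 1.829 A, and R_n = R_th = 2.196 Ω

Final answer: I_n = 1.829 A, R_n = 2.196 Ω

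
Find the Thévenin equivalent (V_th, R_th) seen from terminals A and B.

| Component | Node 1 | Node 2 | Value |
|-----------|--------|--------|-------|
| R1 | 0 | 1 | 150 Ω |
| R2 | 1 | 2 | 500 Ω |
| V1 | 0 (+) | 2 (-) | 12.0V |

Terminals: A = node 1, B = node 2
Step 1 — V_th is the open-circuit voltage V_A - V_B (nothing connected across the terminals).
Nodal analysis, taking node 2 as the 0 V reference.
Source V1 fixes V_0 = 12 V.
KCL at each unknown node (sum of currents leaving = 0; resistances in Ω):
  Node 1: (V_1 - 12)/150 + (V_1 - 0)/500 = 0
Collecting terms: 0.008667 × V_1 = 0.08  =>  V_1 = 9.231 V
V_th = V_1 - V_2 = 9.231 - 0 = 9.231 V
Step 2 — R_th: zero the source — replace V1 by a short circuit (node 2 merges into node 0) — and find the resistance seen between A (node 1) and B (node 0).
Reduce the network between node 1 (A) and node 0 (B) by series/parallel combination:
  Rp1 = R1 ‖ R2 (parallel, both between nodes 0 and 1) = 1/(1/150 + 1/500) = 115.4 Ω
R_th = 115.4 Ω

Final answer: V_th = 9.231 V, R_th = 115.4 Ω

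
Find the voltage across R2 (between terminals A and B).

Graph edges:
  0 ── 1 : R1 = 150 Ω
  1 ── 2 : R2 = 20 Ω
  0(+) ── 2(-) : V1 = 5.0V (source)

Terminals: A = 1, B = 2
R1 and R2 are in series across V1 (node 0 → node 1 → node 2), and the output A–B is taken across R2, so this is a voltage divider.
Series current: I = V1/(R1 + R2) = 5/(150 + 20) = 5/170 = 0.02941 A
V_R2 = I × R2 = V1 × R2/(R1 + R2) = 5 × 20/170 = 0.5882 V

Final answer: 0.5882 V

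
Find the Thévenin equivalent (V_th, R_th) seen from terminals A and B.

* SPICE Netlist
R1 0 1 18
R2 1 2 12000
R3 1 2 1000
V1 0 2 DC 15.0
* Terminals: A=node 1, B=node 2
Step 1 — V_th is the open-circuit voltage V_A - V_B (nothing connected across the terminals).
Nodal analysis, taking node 2 as the 0 V reference.
Source V1 fixes V_0 = 15 V.
KCL at each unknown node (sum of currents leaving = 0; resistances in Ω):
  Node 1: (V_1 - 15)/18 + (V_1 - 0)/12000 + (V_1 - 0)/1000 = 0
Collecting terms: 0.05664 × V_1 = 0.8333  =>  V_1 = 14.71 V
V_th = V_1 - V_2 = 14.71 - 0 = 14.71 V
Step 2 — R_th: zero the source — replace V1 by a short circuit (node 2 merges into node 0) — and find the resistance seen between A (node 1) and B (node 0).
Reduce the network between node 1 (A) and node 0 (B) by series/parallel combination:
  Rp1 = R1 ‖ R2 ‖ R3 (parallel, all between nodes 0 and 1) = 1/(1/18 + 1/12000 + 1/1000) = 17.66 Ω
R_th = 17.66 Ω

Final answer: V_th = 14.71 V, R_th = 17.66 Ω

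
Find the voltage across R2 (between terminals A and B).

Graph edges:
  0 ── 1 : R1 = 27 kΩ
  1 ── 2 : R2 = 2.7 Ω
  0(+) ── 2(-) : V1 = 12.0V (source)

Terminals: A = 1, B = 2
R1 and R2 are in series across V1 (node 0 → node 1 → node 2), and the output A–B is taken across R2, so this is a voltage divider.
Series current: I = V1/(R1 + R2) = 12/(27000 + 2.7) = 12/27000 = 0.0004444 A
V_R2 = I × R2 = V1 × R2/(R1 + R2) = 12 × 2.7/27000 = 0.0012 V

Final answer: 0.0012 V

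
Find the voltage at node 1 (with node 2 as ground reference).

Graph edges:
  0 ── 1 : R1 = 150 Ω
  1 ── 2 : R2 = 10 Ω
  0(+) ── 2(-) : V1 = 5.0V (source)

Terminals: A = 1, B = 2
Nodal analysis, taking node 2 as the 0 V reference.
Source V1 fixes V_0 = 5 V.
KCL at each unknown node (sum of currents leaving = 0; resistances in Ω):
  Node 1: (V_1 - 5)/150 + (V_1 - 0)/10 = 0
Collecting terms: 0.1067 × V_1 = 0.03333  =>  V_1 = 0.3125 V
The requested potential is V_1 = 0.3125 V.

Final answer: V_1 = 0.3125 V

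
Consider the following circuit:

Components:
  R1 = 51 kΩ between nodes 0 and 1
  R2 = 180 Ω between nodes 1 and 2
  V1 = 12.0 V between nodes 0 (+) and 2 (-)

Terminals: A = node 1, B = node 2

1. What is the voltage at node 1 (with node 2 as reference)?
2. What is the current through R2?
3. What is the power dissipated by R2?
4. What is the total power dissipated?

Nodal analysis, taking node 2 as the 0 V reference.
Source V1 fixes V_0 = 12 V.
KCL at each unknown node (sum of currents leaving = 0; resistances in Ω):
  Node 1: (V_1 - 12)/51000 + (V_1 - 0)/180 = 0
Collecting terms: 0.005575 × V_1 = 0.0002353  =>  V_1 = 0.0422 V
Part 1:
  Read off the nodal solution: V_1 = 0.0422 V
Part 2:
  I_R2 = (V_1 - V_2)/R2 = (0.0422 - 0)/180 = 0.0002345 A
  Magnitude: I_R2 = 0.0002345 A
Part 3:
  I_R2 = (V_1 - V_2)/R2 = (0.0422 - 0)/180 = 0.0002345 A
  P_R2 = I_R2² × R2 = (0.0002345)² × 180 = 0.000009895 W
Part 4:
  Power in each resistor, P = (ΔV)²/R:
    P_R1 = (12 - 0.0422)²/51000 = 0.002804 W
    P_R2 = (0.0422 - 0)²/180 = 0.000009895 W
  P_total = P_R1 + P_R2 = 0.002814 W

Final answers:
1. V_1 = 0.0422 V
2. I_R2 = 0.0002345 A
3. P_R2 = 9.895e-06 W
4. P_total = 0.002814 W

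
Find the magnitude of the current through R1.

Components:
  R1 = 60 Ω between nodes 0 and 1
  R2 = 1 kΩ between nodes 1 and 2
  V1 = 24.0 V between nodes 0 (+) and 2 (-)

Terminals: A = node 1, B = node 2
Nodal analysis, taking node 2 as the 0 V reference.
Source V1 fixes V_0 = 24 V.
KCL at each unknown node (sum of currents leaving = 0; resistances in Ω):
  Node 1: (V_1 - 24)/60 + (V_1 - 0)/1000 = 0
Collecting terms: 0.01767 × V_1 = 0.4  =>  V_1 = 22.64 V
I_R1 = (V_0 - V_1)/R1 = (24 - 22.64)/60 = 0.02264 A
|I_R1| = 0.02264 A

Final answer: |I_R1| = 0.02264 A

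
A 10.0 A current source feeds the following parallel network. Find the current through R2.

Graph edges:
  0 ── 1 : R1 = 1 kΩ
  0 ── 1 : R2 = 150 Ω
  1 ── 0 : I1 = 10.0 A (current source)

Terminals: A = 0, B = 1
All resistors sit directly between nodes 0 and 1, so they are in parallel and share one voltage V; the full source current 10 A splits among them.
1/R_par = 1/1000 + 1/150 = 0.007667 S  =>  R_par = 130.4 Ω
V = I × R_par = 10 × 130.4 = 1304 V
I_R2 = V/R2 = 1304/150 = 8.696 A

Final answer: 8.696 A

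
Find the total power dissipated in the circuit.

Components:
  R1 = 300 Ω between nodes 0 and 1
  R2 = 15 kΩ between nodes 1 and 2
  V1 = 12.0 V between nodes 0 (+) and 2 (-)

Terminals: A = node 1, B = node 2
Nodal analysis, taking node 2 as the 0 V reference.
Source V1 fixes V_0 = 12 V.
KCL at each unknown node (sum of currents leaving = 0; resistances in Ω):
  Node 1: (V_1 - 12)/300 + (V_1 - 0)/15000 = 0
Collecting terms: 0.0034 × V_1 = 0.04  =>  V_1 = 11.76 V
Power in each resistor, P = (ΔV)²/R:
  P_R1 = (12 - 11.76)²/300 = 0.0001845 W
  P_R2 = (11.76 - 0)²/15000 = 0.009227 W
P_total = P_R1 + P_R2 = 0.009412 W

Final answer: 0.009412 W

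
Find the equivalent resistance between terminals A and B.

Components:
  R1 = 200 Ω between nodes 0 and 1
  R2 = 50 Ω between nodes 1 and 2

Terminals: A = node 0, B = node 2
Reduce the network between node 0 (A) and node 2 (B) by series/parallel combination:
  Rs1 = R1 + R2 (series, joined only at node 1) = 200 + 50 = 250 Ω
R_eq = 250 Ω

Final answer: 250 Ω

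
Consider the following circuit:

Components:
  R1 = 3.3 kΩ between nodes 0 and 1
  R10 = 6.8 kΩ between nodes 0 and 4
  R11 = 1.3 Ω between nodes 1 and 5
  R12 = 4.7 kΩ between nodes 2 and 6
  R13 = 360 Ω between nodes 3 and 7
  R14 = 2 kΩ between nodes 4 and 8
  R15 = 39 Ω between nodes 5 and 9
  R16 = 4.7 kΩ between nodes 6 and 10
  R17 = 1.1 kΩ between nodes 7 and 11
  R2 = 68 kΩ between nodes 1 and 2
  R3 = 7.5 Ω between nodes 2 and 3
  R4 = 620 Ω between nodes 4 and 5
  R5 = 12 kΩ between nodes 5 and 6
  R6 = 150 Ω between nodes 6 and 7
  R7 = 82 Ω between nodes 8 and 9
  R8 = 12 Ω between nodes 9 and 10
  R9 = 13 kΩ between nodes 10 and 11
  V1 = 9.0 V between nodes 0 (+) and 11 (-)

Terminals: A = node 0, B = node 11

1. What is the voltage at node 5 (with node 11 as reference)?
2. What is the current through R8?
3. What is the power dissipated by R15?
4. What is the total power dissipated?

Nodal analysis, taking node 11 as the 0 V reference.
Source V1 fixes V_0 = 9 V.
KCL at each unknown node (sum of currents leaving = 0; resistances in Ω):
  Node 1: (V_1 - 9)/3300 + (V_1 - V_2)/68000 + (V_1 - V_5)/1.3 = 0
  Node 2: (V_2 - V_1)/68000 + (V_2 - V_3)/7.5 + (V_2 - V_6)/4700 = 0
  Node 3: (V_3 - V_2)/7.5 + (V_3 - V_7)/360 = 0
  Node 4: (V_4 - V_5)/620 + (V_4 - 9)/6800 + (V_4 - V_8)/2000 = 0
  Node 5: (V_5 - V_4)/620 + (V_5 - V_6)/12000 + (V_5 - V_1)/1.3 + (V_5 - V_9)/39 = 0
  Node 6: (V_6 - V_5)/12000 + (V_6 - V_7)/150 + (V_6 - V_2)/4700 + (V_6 - V_10)/4700 = 0
  Node 7: (V_7 - V_6)/150 + (V_7 - V_3)/360 + (V_7 - 0)/1100 = 0
  Node 8: (V_8 - V_9)/82 + (V_8 - V_4)/2000 = 0
  Node 9: (V_9 - V_8)/82 + (V_9 - V_10)/12 + (V_9 - V_5)/39 = 0
  Node 10: (V_10 - V_9)/12 + (V_10 - 0)/13000 + (V_10 - V_6)/4700 = 0
Collecting terms (coefficients in siemens):
  0.7695·V_1 - 0.00001471·V_2 - 0.7692·V_5 = 0.002727
  0.1336·V_2 - 0.00001471·V_1 - 0.1333·V_3 - 0.0002128·V_6 = 0
  0.1361·V_3 - 0.1333·V_2 - 0.002778·V_7 = 0
  0.00226·V_4 - 0.001613·V_5 - 0.0005·V_8 = 0.001324
  0.7966·V_5 - 0.7692·V_1 - 0.001613·V_4 - 0.00008333·V_6 - 0.02564·V_9 = 0
  0.007176·V_6 - 0.0002128·V_2 - 0.00008333·V_5 - 0.006667·V_7 - 0.0002128·V_10 = 0
  0.01035·V_7 - 0.002778·V_3 - 0.006667·V_6 = 0
  0.0127·V_8 - 0.0005·V_4 - 0.0122·V_9 = 0
  0.1212·V_9 - 0.02564·V_5 - 0.0122·V_8 - 0.08333·V_10 = 0
  0.08362·V_10 - 0.0002128·V_6 - 0.08333·V_9 = 0
Solving these 10 simultaneous equations (Gaussian elimination) gives:
  V_1 = 5.362 V, V_2 = 1.347 V, V_3 = 1.347 V, V_4 = 5.591 V
  V_5 = 5.361 V, V_6 = 1.481 V, V_7 = 1.315 V, V_8 = 5.329 V
  V_9 = 5.319 V, V_10 = 5.304 V
Part 1:
  Read off the nodal solution: V_5 = 5.361 V
Part 2:
  I_R8 = (V_9 - V_10)/R8 = (5.319 - 5.304)/12 = 0.001221 A
  Magnitude: I_R8 = 0.001221 A
Part 3:
  I_R15 = (V_5 - V_9)/R15 = (5.361 - 5.319)/39 = 0.001091 A
  P_R15 = I_R15² × R15 = (0.001091)² × 39 = 0.00004638 W
Part 4:
  Power in each resistor, P = (ΔV)²/R:
    P_R1 = (9 - 5.362)²/3300 = 0.00401 W
    P_R2 = (5.362 - 1.347)²/68000 = 0.0002371 W
    P_R3 = (1.347 - 1.347)²/7.5 = 0.0000000575 W
    P_R4 = (5.591 - 5.361)²/620 = 0.00008514 W
    P_R5 = (5.361 - 1.481)²/12000 = 0.001254 W
    P_R6 = (1.481 - 1.315)²/150 = 0.0001842 W
    P_R7 = (5.329 - 5.319)²/82 = 0.000001402 W
    P_R8 = (5.319 - 5.304)²/12 = 0.0000179 W
    P_R9 = (5.304 - 0)²/13000 = 0.002164 W
    P_R10 = (9 - 5.591)²/6800 = 0.001709 W
    P_R11 = (5.362 - 5.361)²/1.3 = 0.000001415 W
    P_R12 = (1.347 - 1.481)²/4700 = 0.000003822 W
    P_R13 = (1.347 - 1.315)²/360 = 0.00000276 W
    P_R14 = (5.591 - 5.329)²/2000 = 0.00003421 W
    P_R15 = (5.361 - 5.319)²/39 = 0.00004638 W
    P_R16 = (1.481 - 5.304)²/4700 = 0.003109 W
    P_R17 = (1.315 - 0)²/1100 = 0.001573 W
  P_total = P_R1 + P_R2 + P_R3 + P_R4 + P_R5 + P_R6 + P_R7 + P_R8 + P_R9 + P_R10 + P_R11 + P_R12 + P_R13 + P_R14 + P_R15 + P_R16 + P_R17 = 0.01443 W

Final answers:
1. V_5 = 5.361 V
2. I_R8 = 0.001221 A
3. P_R15 = 4.638e-05 W
4. P_total = 0.01443 W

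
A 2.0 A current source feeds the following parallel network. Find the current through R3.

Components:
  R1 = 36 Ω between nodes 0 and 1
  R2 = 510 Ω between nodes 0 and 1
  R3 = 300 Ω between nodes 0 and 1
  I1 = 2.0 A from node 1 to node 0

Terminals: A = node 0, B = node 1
All resistors sit directly between nodes 0 and 1, so they are in parallel and share one voltage V; the full source current 2 A splits among them.
1/R_par = 1/36 + 1/510 + 1/300 = 0.03307 S  =>  R_par = 30.24 Ω
V = I × R_par = 2 × 30.24 = 60.47 V
I_R3 = V/R3 = 60.47/300 = 0.2016 A

Final answer: 0.2016 A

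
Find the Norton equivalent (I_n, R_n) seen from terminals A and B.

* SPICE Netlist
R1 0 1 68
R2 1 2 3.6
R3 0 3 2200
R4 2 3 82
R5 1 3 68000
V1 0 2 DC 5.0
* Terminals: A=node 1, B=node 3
Find the Thévenin equivalent first; then I_n = V_th/R_th and R_n = R_th.
Step 1 — V_th is the open-circuit voltage V_A - V_B (nothing connected across the terminals).
Nodal analysis, taking node 2 as the 0 V reference.
Source V1 fixes V_0 = 5 V.
KCL at each unknown node (sum of currents leaving = 0; resistances in Ω):
  Node 1: (V_1 - 5)/68 + (V_1 - 0)/3.6 + (V_1 - V_3)/68000 = 0
  Node 3: (V_3 - 5)/2200 + (V_3 - 0)/82 + (V_3 - V_1)/68000 = 0
Collecting terms (coefficients in siemens):
  0.2925·V_1 - 0.00001471·V_3 = 0.07353
  0.01266·V_3 - 0.00001471·V_1 = 0.002273
Determinant D = (0.2925)(0.01266) - (-0.00001471)(-0.00001471) = 0.003704
V_1 = [(0.07353)(0.01266) - (-0.00001471)(0.002273)]/D = 0.2514 V
V_3 = [(0.2925)(0.002273) - (0.07353)(-0.00001471)]/D = 0.1798 V
V_th = V_1 - V_3 = 0.2514 - 0.1798 = 0.07164 V
Step 2 — R_th: zero the source — replace V1 by a short circuit (node 2 merges into node 0) — and find the resistance seen between A (node 1) and B (node 3).
Reduce the network between node 1 (A) and node 3 (B) by series/parallel combination:
  Rp1 = R1 ‖ R2 (parallel, both between nodes 0 and 1) = 1/(1/68 + 1/3.6) = 3.419 Ω
  Rp2 = R3 ‖ R4 (parallel, both between nodes 0 and 3) = 1/(1/2200 + 1/82) = 79.05 Ω
  Rs1 = Rp1 + Rp2 (series, joined only at node 0) = 3.419 + 79.05 = 82.47 Ω
  Rp3 = R5 ‖ Rs1 (parallel, both between nodes 1 and 3) = 1/(1/68000 + 1/82.47) = 82.37 Ω
R_th = 82.37 Ω
I_n = V_th/R_th = 0.07164/82.37 = 0.0008697 A, and R_n = R_th = 82.37 Ω

Final answer: I_n = 0.0008697 A, R_n = 82.37 Ω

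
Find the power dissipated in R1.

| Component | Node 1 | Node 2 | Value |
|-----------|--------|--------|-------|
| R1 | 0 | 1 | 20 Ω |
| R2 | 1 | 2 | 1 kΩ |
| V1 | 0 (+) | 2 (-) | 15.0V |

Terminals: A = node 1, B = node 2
Nodal analysis, taking node 2 as the 0 V reference.
Source V1 fixes V_0 = 15 V.
KCL at each unknown node (sum of currents leaving = 0; resistances in Ω):
  Node 1: (V_1 - 15)/20 + (V_1 - 0)/1000 = 0
Collecting terms: 0.051 × V_1 = 0.75  =>  V_1 = 14.71 V
I_R1 = (V_0 - V_1)/R1 = (15 - 14.71)/20 = 0.01471 A
P_R1 = I_R1² × R1 = (0.01471)² × 20 = 0.004325 W

Final answer: 0.004325 W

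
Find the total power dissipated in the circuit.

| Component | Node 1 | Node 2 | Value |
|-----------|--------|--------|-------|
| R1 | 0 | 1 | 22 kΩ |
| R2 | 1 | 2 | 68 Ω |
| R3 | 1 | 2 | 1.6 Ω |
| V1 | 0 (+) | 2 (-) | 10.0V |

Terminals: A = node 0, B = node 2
Nodal analysis, taking node 2 as the 0 V reference.
Source V1 fixes V_0 = 10 V.
KCL at each unknown node (sum of currents leaving = 0; resistances in Ω):
  Node 1: (V_1 - 10)/22000 + (V_1 - 0)/68 + (V_1 - 0)/1.6 = 0
Collecting terms: 0.6398 × V_1 = 0.0004545  =>  V_1 = 0.0007105 V
Power in each resistor, P = (ΔV)²/R:
  P_R1 = (10 - 0.0007105)²/22000 = 0.004545 W
  P_R2 = (0.0007105 - 0)²/68 = 0.000000007424 W
  P_R3 = (0.0007105 - 0)²/1.6 = 0.0000003155 W
P_total = P_R1 + P_R2 + P_R3 = 0.004545 W

Final answer: 0.004545 W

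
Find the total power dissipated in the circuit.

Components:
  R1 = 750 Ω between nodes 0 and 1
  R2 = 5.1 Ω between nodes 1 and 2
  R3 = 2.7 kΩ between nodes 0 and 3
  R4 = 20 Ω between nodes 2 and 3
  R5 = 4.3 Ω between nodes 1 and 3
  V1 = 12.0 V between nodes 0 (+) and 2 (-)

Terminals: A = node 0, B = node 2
Nodal analysis, taking node 2 as the 0 V reference.
Source V1 fixes V_0 = 12 V.
KCL at each unknown node (sum of currents leaving = 0; resistances in Ω):
  Node 1: (V_1 - 12)/750 + (V_1 - 0)/5.1 + (V_1 - V_3)/4.3 = 0
  Node 3: (V_3 - 12)/2700 + (V_3 - 0)/20 + (V_3 - V_1)/4.3 = 0
Collecting terms (coefficients in siemens):
  0.43·V_1 - 0.2326·V_3 = 0.016
  0.2829·V_3 - 0.2326·V_1 = 0.004444
Determinant D = (0.43)(0.2829) - (-0.2326)(-0.2326) = 0.06757
V_1 = [(0.016)(0.2829) - (-0.2326)(0.004444)]/D = 0.08229 V
V_3 = [(0.43)(0.004444) - (0.016)(-0.2326)]/D = 0.08335 V
Power in each resistor, P = (ΔV)²/R:
  P_R1 = (12 - 0.08229)²/750 = 0.1894 W
  P_R2 = (0.08229 - 0)²/5.1 = 0.001328 W
  P_R3 = (12 - 0.08335)²/2700 = 0.05259 W
  P_R4 = (0 - 0.08335)²/20 = 0.0003474 W
  P_R5 = (0.08229 - 0.08335)²/4.3 = 0.0000002601 W
P_total = P_R1 + P_R2 + P_R3 + P_R4 + P_R5 = 0.2436 W

Final answer: 0.2436 W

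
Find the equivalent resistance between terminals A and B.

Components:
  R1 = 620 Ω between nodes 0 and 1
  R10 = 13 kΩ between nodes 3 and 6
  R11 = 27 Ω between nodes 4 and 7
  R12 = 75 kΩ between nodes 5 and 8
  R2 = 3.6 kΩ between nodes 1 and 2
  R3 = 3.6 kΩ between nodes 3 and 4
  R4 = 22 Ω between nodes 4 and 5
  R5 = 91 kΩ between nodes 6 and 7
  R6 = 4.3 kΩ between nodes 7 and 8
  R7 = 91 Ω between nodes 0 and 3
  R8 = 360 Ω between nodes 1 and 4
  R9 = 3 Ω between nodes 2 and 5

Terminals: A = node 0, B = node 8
The network is not a plain series/parallel combination. Inject a 1 A test current into terminal A (node 0) and return it from terminal B (node 8); then R_eq = V_A / (1 A).
Nodal analysis, taking node 8 as the 0 V reference.
Current source I_test pushes 1 A into node 0 and draws it out of node 8.
KCL at each unknown node (sum of currents leaving = 0; resistances in Ω):
  Node 0: (V_0 - V_1)/620 + (V_0 - V_3)/91 - 1 = 0
  Node 1: (V_1 - V_0)/620 + (V_1 - V_2)/3600 + (V_1 - V_4)/360 = 0
  Node 2: (V_2 - V_1)/3600 + (V_2 - V_5)/3 = 0
  Node 3: (V_3 - V_0)/91 + (V_3 - V_4)/3600 + (V_3 - V_6)/13000 = 0
  Node 4: (V_4 - V_1)/360 + (V_4 - V_3)/3600 + (V_4 - V_5)/22 + (V_4 - V_7)/27 = 0
  Node 5: (V_5 - V_2)/3 + (V_5 - V_4)/22 + (V_5 - 0)/75000 = 0
  Node 6: (V_6 - V_3)/13000 + (V_6 - V_7)/91000 = 0
  Node 7: (V_7 - V_4)/27 + (V_7 - V_6)/91000 + (V_7 - 0)/4300 = 0
Collecting terms (coefficients in siemens):
  0.0126·V_0 - 0.001613·V_1 - 0.01099·V_3 = 1
  0.004668·V_1 - 0.001613·V_0 - 0.0002778·V_2 - 0.002778·V_4 = 0
  0.3336·V_2 - 0.0002778·V_1 - 0.3333·V_5 = 0
  0.01134·V_3 - 0.01099·V_0 - 0.0002778·V_4 - 0.00007692·V_6 = 0
  0.08555·V_4 - 0.002778·V_1 - 0.0002778·V_3 - 0.04545·V_5 - 0.03704·V_7 = 0
  0.3788·V_5 - 0.3333·V_2 - 0.04545·V_4 = 0
  0.00008791·V_6 - 0.00007692·V_3 - 0.00001099·V_7 = 0
  0.03728·V_7 - 0.03704·V_4 - 0.00001099·V_6 = 0
Solving these 8 simultaneous equations (Gaussian elimination) gives:
  V_0 = 4839 V, V_1 = 4349 V, V_2 = 4091 V, V_3 = 4820 V
  V_4 = 4091 V, V_5 = 4091 V, V_6 = 4726 V, V_7 = 4065 V
R_eq = V_0 / 1 A = 4839 Ω = 4.839 kΩ

Final answer: 4.839 kΩ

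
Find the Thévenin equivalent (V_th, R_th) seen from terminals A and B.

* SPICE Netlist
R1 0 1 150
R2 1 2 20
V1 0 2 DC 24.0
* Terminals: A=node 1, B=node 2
Step 1 — V_th is the open-circuit voltage V_A - V_B (nothing connected across the terminals).
Nodal analysis, taking node 2 as the 0 V reference.
Source V1 fixes V_0 = 24 V.
KCL at each unknown node (sum of currents leaving = 0; resistances in Ω):
  Node 1: (V_1 - 24)/150 + (V_1 - 0)/20 = 0
Collecting terms: 0.05667 × V_1 = 0.16  =>  V_1 = 2.824 V
V_th = V_1 - V_2 = 2.824 - 0 = 2.824 V
Step 2 — R_th: zero the source — replace V1 by a short circuit (node 2 merges into node 0) — and find the resistance seen between A (node 1) and B (node 0).
Reduce the network between node 1 (A) and node 0 (B) by series/parallel combination:
  Rp1 = R1 ‖ R2 (parallel, both between nodes 0 and 1) = 1/(1/150 + 1/20) = 17.65 Ω
R_th = 17.65 Ω

Final answer: V_th = 2.824 V, R_th = 17.65 Ω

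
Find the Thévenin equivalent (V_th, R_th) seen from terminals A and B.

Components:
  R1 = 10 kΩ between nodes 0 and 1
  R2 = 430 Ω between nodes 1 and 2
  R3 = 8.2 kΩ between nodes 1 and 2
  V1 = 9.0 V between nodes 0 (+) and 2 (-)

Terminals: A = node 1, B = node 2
Step 1 — V_th is the open-circuit voltage V_A - V_B (nothing connected across the terminals).
Nodal analysis, taking node 2 as the 0 V reference.
Source V1 fixes V_0 = 9 V.
KCL at each unknown node (sum of currents leaving = 0; resistances in Ω):
  Node 1: (V_1 - 9)/10000 + (V_1 - 0)/430 + (V_1 - 0)/8200 = 0
Collecting terms: 0.002548 × V_1 = 0.0009  =>  V_1 = 0.3533 V
V_th = V_1 - V_2 = 0.3533 - 0 = 0.3533 V
Step 2 — R_th: zero the source — replace V1 by a short circuit (node 2 merges into node 0) — and find the resistance seen between A (node 1) and B (node 0).
Reduce the network between node 1 (A) and node 0 (B) by series/parallel combination:
  Rp1 = R1 ‖ R2 ‖ R3 (parallel, all between nodes 0 and 1) = 1/(1/10000 + 1/430 + 1/8200) = 392.5 Ω
R_th = 392.5 Ω

Final answer: V_th = 0.3533 V, R_th = 392.5 Ω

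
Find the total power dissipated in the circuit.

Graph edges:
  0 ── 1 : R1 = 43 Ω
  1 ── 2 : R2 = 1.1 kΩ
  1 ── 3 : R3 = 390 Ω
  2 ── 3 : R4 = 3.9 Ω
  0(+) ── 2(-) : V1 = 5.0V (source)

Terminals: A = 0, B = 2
Nodal analysis, taking node 2 as the 0 V reference.
Source V1 fixes V_0 = 5 V.
KCL at each unknown node (sum of currents leaving = 0; resistances in Ω):
  Node 1: (V_1 - 5)/43 + (V_1 - 0)/1100 + (V_1 - V_3)/390 = 0
  Node 3: (V_3 - V_1)/390 + (V_3 - 0)/3.9 = 0
Collecting terms (coefficients in siemens):
  0.02673·V_1 - 0.002564·V_3 = 0.1163
  0.259·V_3 - 0.002564·V_1 = 0
Determinant D = (0.02673)(0.259) - (-0.002564)(-0.002564) = 0.006916
V_1 = [(0.1163)(0.259) - (-0.002564)(0)]/D = 4.354 V
V_3 = [(0.02673)(0) - (0.1163)(-0.002564)]/D = 0.04311 V
Power in each resistor, P = (ΔV)²/R:
  P_R1 = (5 - 4.354)²/43 = 0.009692 W
  P_R2 = (4.354 - 0)²/1100 = 0.01724 W
  P_R3 = (4.354 - 0.04311)²/390 = 0.04766 W
  P_R4 = (0 - 0.04311)²/3.9 = 0.0004766 W
P_total = P_R1 + P_R2 + P_R3 + P_R4 = 0.07507 W

Final answer: 0.07507 W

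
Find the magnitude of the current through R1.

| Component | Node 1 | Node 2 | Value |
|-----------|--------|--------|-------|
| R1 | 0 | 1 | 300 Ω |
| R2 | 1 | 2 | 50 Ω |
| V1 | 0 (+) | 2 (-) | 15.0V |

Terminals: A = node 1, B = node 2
Nodal analysis, taking node 2 as the 0 V reference.
Source V1 fixes V_0 = 15 V.
KCL at each unknown node (sum of currents leaving = 0; resistances in Ω):
  Node 1: (V_1 - 15)/300 + (V_1 - 0)/50 = 0
Collecting terms: 0.02333 × V_1 = 0.05  =>  V_1 = 2.143 V
I_R1 = (V_0 - V_1)/R1 = (15 - 2.143)/300 = 0.04286 A
|I_R1| = 0.04286 A

Final answer: |I_R1| = 0.04286 A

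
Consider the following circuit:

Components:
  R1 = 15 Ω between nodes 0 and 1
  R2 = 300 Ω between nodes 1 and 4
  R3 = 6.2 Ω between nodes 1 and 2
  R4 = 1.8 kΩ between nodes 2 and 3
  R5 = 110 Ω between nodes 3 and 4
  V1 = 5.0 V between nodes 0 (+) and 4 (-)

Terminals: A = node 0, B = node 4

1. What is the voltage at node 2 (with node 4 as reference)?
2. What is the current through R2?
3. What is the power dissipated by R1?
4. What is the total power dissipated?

Nodal analysis, taking node 4 as the 0 V reference.
Source V1 fixes V_0 = 5 V.
KCL at each unknown node (sum of currents leaving = 0; resistances in Ω):
  Node 1: (V_1 - 5)/15 + (V_1 - 0)/300 + (V_1 - V_2)/6.2 = 0
  Node 2: (V_2 - V_1)/6.2 + (V_2 - V_3)/1800 = 0
  Node 3: (V_3 - V_2)/1800 + (V_3 - 0)/110 = 0
Collecting terms (coefficients in siemens):
  0.2313·V_1 - 0.1613·V_2 = 0.3333
  0.1618·V_2 - 0.1613·V_1 - 0.0005556·V_3 = 0
  0.009646·V_3 - 0.0005556·V_2 = 0
Solving these 3 simultaneous equations (Gaussian elimination) gives:
  V_1 = 4.727 V, V_2 = 4.711 V, V_3 = 0.2713 V
Part 1:
  Read off the nodal solution: V_2 = 4.711 V
Part 2:
  I_R2 = (V_1 - V_4)/R2 = (4.727 - 0)/300 = 0.01576 A
  Magnitude: I_R2 = 0.01576 A
Part 3:
  I_R1 = (V_0 - V_1)/R1 = (5 - 4.727)/15 = 0.01822 A
  P_R1 = I_R1² × R1 = (0.01822)² × 15 = 0.004981 W
Part 4:
  Power in each resistor, P = (ΔV)²/R:
    P_R1 = (5 - 4.727)²/15 = 0.004981 W
    P_R2 = (4.727 - 0)²/300 = 0.07447 W
    P_R3 = (4.727 - 4.711)²/6.2 = 0.00003772 W
    P_R4 = (4.711 - 0.2713)²/1800 = 0.01095 W
    P_R5 = (0.2713 - 0)²/110 = 0.0006693 W
  P_total = P_R1 + P_R2 + P_R3 + P_R4 + P_R5 = 0.09111 W

Final answers:
1. V_2 = 4.711 V
2. I_R2 = 0.01576 A
3. P_R1 = 0.004981 W
4. P_total = 0.09111 W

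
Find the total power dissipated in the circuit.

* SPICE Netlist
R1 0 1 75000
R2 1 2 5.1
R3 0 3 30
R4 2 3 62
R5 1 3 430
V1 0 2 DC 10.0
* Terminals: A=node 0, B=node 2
Nodal analysis, taking node 2 as the 0 V reference.
Source V1 fixes V_0 = 10 V.
KCL at each unknown node (sum of currents leaving = 0; resistances in Ω):
  Node 1: (V_1 - 10)/75000 + (V_1 - 0)/5.1 + (V_1 - V_3)/430 = 0
  Node 3: (V_3 - 10)/30 + (V_3 - 0)/62 + (V_3 - V_1)/430 = 0
Collecting terms (coefficients in siemens):
  0.1984·V_1 - 0.002326·V_3 = 0.0001333
  0.05179·V_3 - 0.002326·V_1 = 0.3333
Determinant D = (0.1984)(0.05179) - (-0.002326)(-0.002326) = 0.01027
V_1 = [(0.0001333)(0.05179) - (-0.002326)(0.3333)]/D = 0.07615 V
V_3 = [(0.1984)(0.3333) - (0.0001333)(-0.002326)]/D = 6.44 V
Power in each resistor, P = (ΔV)²/R:
  P_R1 = (10 - 0.07615)²/75000 = 0.001313 W
  P_R2 = (0.07615 - 0)²/5.1 = 0.001137 W
  P_R3 = (10 - 6.44)²/30 = 0.4225 W
  P_R4 = (0 - 6.44)²/62 = 0.6689 W
  P_R5 = (0.07615 - 6.44)²/430 = 0.09418 W
P_total = P_R1 + P_R2 + P_R3 + P_R4 + P_R5 = 1.188 W

Final answer: 1.188 W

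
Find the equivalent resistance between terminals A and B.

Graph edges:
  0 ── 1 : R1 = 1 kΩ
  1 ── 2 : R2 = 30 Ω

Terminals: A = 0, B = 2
Reduce the network between node 0 (A) and node 2 (B) by series/parallel combination:
  Rs1 = R1 + R2 (series, joined only at node 1) = 1000 + 30 = 1030 Ω
R_eq = 1.03 kΩ

Final answer: 1.03 kΩ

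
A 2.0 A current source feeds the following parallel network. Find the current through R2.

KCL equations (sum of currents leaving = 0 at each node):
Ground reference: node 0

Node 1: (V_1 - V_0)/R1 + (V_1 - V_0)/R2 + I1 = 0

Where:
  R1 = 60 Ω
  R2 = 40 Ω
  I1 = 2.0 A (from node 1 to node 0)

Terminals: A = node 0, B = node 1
All resistors sit directly between nodes 0 and 1, so they are in parallel and share one voltage V; the full source current 2 A splits among them.
1/R_par = 1/60 + 1/40 = 0.04167 S  =>  R_par = 24 Ω
V = I × R_par = 2 × 24 = 48 V
I_R2 = V/R2 = 48/40 = 1.2 A

Final answer: 1.2 A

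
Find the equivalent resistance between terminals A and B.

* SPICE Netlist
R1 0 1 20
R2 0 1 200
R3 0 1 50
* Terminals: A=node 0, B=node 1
Reduce the network between node 0 (A) and node 1 (B) by series/parallel combination:
  Rp1 = R1 ‖ R2 ‖ R3 (parallel, all between nodes 0 and 1) = 1/(1/20 + 1/200 + 1/50) = 13.33 Ω
R_eq = 13.33 Ω

Final answer: 13.33 Ω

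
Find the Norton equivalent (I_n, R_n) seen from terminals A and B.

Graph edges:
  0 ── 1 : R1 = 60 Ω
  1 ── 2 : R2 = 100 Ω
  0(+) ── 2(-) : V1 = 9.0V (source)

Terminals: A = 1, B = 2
Find the Thévenin equivalent first; then I_n = V_th/R_th and R_n = R_th.
Step 1 — V_th is the open-circuit voltage V_A - V_B (nothing connected across the terminals).
Nodal analysis, taking node 2 as the 0 V reference.
Source V1 fixes V_0 = 9 V.
KCL at each unknown node (sum of currents leaving = 0; resistances in Ω):
  Node 1: (V_1 - 9)/60 + (V_1 - 0)/100 = 0
Collecting terms: 0.02667 × V_1 = 0.15  =>  V_1 = 5.625 V
V_th = V_1 - V_2 = 5.625 - 0 = 5.625 V
Step 2 — R_th: zero the source — replace V1 by a short circuit (node 2 merges into node 0) — and find the resistance seen between A (node 1) and B (node 0).
Reduce the network between node 1 (A) and node 0 (B) by series/parallel combination:
  Rp1 = R1 ‖ R2 (parallel, both between nodes 0 and 1) = 1/(1/60 + 1/100) = 37.5 Ω
R_th = 37.5 Ω
I_n = V_th/R_th = 5.625/37.5 = 0.15 A, and R_n = R_th = 37.5 Ω

Final answer: I_n = 0.15 A, R_n = 37.5 Ω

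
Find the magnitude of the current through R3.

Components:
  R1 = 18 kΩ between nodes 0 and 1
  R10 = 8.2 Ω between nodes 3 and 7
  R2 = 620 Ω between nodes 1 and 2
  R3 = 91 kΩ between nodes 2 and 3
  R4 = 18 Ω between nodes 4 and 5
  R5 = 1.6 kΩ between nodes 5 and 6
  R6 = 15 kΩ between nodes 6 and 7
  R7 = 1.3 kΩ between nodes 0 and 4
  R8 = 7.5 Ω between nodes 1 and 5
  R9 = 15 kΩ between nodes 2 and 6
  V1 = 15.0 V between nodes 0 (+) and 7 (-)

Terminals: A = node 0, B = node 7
Nodal analysis, taking node 7 as the 0 V reference.
Source V1 fixes V_0 = 15 V.
KCL at each unknown node (sum of currents leaving = 0; resistances in Ω):
  Node 1: (V_1 - 15)/18000 + (V_1 - V_2)/620 + (V_1 - V_5)/7.5 = 0
  Node 2: (V_2 - V_1)/620 + (V_2 - V_3)/91000 + (V_2 - V_6)/15000 = 0
  Node 3: (V_3 - V_2)/91000 + (V_3 - 0)/8.2 = 0
  Node 4: (V_4 - V_5)/18 + (V_4 - 15)/1300 = 0
  Node 5: (V_5 - V_4)/18 + (V_5 - V_6)/1600 + (V_5 - V_1)/7.5 = 0
  Node 6: (V_6 - V_5)/1600 + (V_6 - 0)/15000 + (V_6 - V_2)/15000 = 0
Collecting terms (coefficients in siemens):
  0.135·V_1 - 0.001613·V_2 - 0.1333·V_5 = 0.0008333
  0.001691·V_2 - 0.001613·V_1 - 0.00001099·V_3 - 0.00006667·V_6 = 0
  0.122·V_3 - 0.00001099·V_2 = 0
  0.05632·V_4 - 0.05556·V_5 = 0.01154
  0.1895·V_5 - 0.1333·V_1 - 0.05556·V_4 - 0.000625·V_6 = 0
  0.0007583·V_6 - 0.00006667·V_2 - 0.000625·V_5 = 0
Solving these 6 simultaneous equations (Gaussian elimination) gives:
  V_1 = 13.79 V, V_2 = 13.65 V, V_3 = 0.00123 V, V_4 = 13.8 V
  V_5 = 13.79 V, V_6 = 12.56 V
I_R3 = (V_2 - V_3)/R3 = (13.65 - 0.00123)/91000 = 0.00015 A
|I_R3| = 0.00015 A

Final answer: |I_R3| = 0.00015 A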